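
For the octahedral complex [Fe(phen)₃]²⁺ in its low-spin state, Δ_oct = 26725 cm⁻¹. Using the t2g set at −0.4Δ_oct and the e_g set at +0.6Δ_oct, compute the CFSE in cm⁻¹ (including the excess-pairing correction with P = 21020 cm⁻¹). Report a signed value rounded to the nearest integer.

phen is neutral, so the +2 overall charge sits on Fe: oxidation state +2.
Fe sits in group 8; removing 2 electrons leaves Fe²⁺ with 8 − 2 = 6 d electrons.
Electron filling gives t2g^6 e_g^0.
CFSE(orbital) = 6×(-0.4Δ_oct) + 0×(0.6Δ_oct) = -2.4Δ_oct; with Δ_oct = 26725 cm⁻¹ that is -64140 cm⁻¹.
Pairing penalty: 3 pairs vs 1 in the high-spin reference → 2 extra × P = 42040 cm⁻¹.
Combining: -64140 + 42040 = -22100 cm⁻¹.

-22100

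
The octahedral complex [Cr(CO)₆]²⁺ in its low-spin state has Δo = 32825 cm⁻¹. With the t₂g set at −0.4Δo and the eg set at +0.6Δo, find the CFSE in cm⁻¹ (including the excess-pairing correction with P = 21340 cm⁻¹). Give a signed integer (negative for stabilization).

CO is neutral, so the +2 overall charge sits on Cr: oxidation state +2.
Cr sits in group 6; removing 2 electrons leaves Cr²⁺ with 6 − 2 = 4 d electrons.
The d⁴ electrons fill as t₂g⁴ eg⁰.
Orbital CFSE = 4(-0.4) + 0(0.6) = -1.6Δo = -1.6 × 32825 = -52520 cm⁻¹.
High-spin d⁴ would be t₂g³ eg¹ with 0 pairs; low-spin has 1, so 1 excess pair costs +1P = +21340 cm⁻¹.
Combining: -52520 + 21340 = -31180 cm⁻¹.

-31180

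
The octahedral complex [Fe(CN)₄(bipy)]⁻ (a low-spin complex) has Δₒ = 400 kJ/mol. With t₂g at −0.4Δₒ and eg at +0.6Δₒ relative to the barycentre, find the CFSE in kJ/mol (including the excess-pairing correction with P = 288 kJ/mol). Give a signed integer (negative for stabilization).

Ligand charges: 4×(-1) from CN⁻ and 1×(+0) from bipy sum to -4; with overall charge -1, Fe is +3.
Fe³⁺: group 8, so d-count = 8 − 3 = 5.
Configuration: t₂g⁵ eg⁰.
The orbital stabilization is -2.0Δₒ = -2.0 × 400 = -800 kJ/mol.
High-spin d⁵ would be t₂g³ eg² with 0 pairs; low-spin has 2, so 2 excess pairs cost +2P = +576 kJ/mol.
Combining: -800 + 576 = -224 kJ/mol.

-224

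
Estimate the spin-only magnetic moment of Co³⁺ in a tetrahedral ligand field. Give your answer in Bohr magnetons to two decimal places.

Co³⁺: group 9, so d-count = 9 − 3 = 6.
Tetrahedral splitting is small, so the complex is high-spin.
Configuration: e³ t₂³ → 4 unpaired electrons.
μ(spin-only) = √[4(4+2)] = √24 ≈ 4.90 Bohr magnetons.

4.90 Bohr magnetons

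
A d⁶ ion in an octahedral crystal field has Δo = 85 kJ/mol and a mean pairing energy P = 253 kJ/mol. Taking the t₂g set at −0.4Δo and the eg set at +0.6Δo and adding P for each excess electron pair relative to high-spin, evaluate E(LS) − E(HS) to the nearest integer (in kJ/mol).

High-spin: t₂g⁴ eg², CFSE = -0.4Δo = -34 kJ/mol.
Low-spin t₂g⁶ eg⁰ gives -2.4Δo = -204 kJ/mol, but forming 2 extra pairs costs 2P = 506 kJ/mol, so E(LS) = -204 + 506 = 302 kJ/mol.
E(LS) − E(HS) = 302 − (-34) = 336 kJ/mol.

336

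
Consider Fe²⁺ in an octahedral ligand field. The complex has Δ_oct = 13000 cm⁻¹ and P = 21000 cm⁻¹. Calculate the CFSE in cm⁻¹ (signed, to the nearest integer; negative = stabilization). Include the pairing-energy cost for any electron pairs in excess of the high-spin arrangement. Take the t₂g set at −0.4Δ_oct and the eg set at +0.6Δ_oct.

Fe is in group 8, so Fe²⁺ is d⁶ (8 − 2 = 6).
With Δ_oct < P the complex is high-spin.
Filling d⁶ accordingly: t₂g⁴ eg².
Orbital CFSE = -0.4Δ_oct = -0.4 × 13000 = -5200 cm⁻¹.
High-spin has no excess pairs, so no pairing correction applies.

-5200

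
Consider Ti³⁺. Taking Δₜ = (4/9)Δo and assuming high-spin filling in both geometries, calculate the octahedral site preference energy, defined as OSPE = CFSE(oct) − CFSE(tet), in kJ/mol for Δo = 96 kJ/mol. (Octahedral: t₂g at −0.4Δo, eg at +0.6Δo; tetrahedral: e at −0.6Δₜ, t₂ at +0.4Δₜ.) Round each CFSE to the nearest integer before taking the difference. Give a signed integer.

-12

Ti is in group 4, so Ti³⁺ is d¹ (4 − 3 = 1).
Octahedral high-spin t₂g¹ eg⁰: CFSE = -0.4 × 96 = -38 kJ/mol.
In a tetrahedral site the filling is e¹ t₂⁰: CFSE(tet) = -0.6Δₜ = -0.6 × (4/9)(96) = -26 kJ/mol.
Subtracting, OSPE = -38 − (-26) = -12 kJ/mol.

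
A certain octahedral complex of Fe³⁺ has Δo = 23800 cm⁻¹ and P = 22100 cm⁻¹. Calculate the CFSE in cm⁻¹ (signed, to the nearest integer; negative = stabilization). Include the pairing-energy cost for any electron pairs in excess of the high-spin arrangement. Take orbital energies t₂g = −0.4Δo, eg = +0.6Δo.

-3400

Fe is in group 8, so Fe³⁺ is d⁵ (8 − 3 = 5).
Here Δo > P (23800 > 22100), so the low-spin state is favoured.
Filling d⁵ accordingly: t₂g⁵ eg⁰.
Orbital CFSE = -2.0Δo = -2.0 × 23800 = -47600 cm⁻¹.
Excess pairs vs high-spin: 2 − 0 = 2; pairing cost = +44200 cm⁻¹.
Net CFSE = -47600 + 44200 = -3400 cm⁻¹.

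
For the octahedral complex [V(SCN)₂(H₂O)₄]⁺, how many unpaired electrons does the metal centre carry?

Ligand charges: 2×(-1) from SCN⁻ and 4×(+0) from H₂O sum to -2; with overall charge +1, V is +3.
V sits in group 5; removing 3 electrons leaves V³⁺ with 5 − 3 = 2 d electrons.
Configuration: t₂g² eg⁰, giving 2 unpaired electrons.

2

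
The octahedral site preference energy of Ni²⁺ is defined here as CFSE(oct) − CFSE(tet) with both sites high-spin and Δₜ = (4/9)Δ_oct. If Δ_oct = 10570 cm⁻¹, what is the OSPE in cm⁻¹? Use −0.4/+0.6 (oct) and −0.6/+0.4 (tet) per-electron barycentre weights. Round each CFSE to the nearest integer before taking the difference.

Ni sits in group 10; removing 2 electrons leaves Ni²⁺ with 10 − 2 = 8 d electrons.
Octahedral high-spin t₂g⁶ eg²: CFSE = -1.2 × 10570 = -12684 cm⁻¹.
In a tetrahedral site the filling is e⁴ t₂⁴: CFSE(tet) = -0.8Δₜ = -0.8 × (4/9)(10570) = -3758 cm⁻¹.
OSPE = -12684 − (-3758) = -8926 cm⁻¹.

-8926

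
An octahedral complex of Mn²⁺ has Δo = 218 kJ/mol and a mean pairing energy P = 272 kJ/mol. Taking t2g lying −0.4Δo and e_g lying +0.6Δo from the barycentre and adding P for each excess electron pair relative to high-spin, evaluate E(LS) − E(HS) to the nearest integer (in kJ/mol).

Group 7 minus oxidation state +2 gives a d⁵ configuration for Mn²⁺.
High-spin d⁵ fills as t2g^3 e_g^2 with CFSE 3(−0.4) + 2(+0.6) = 0.0Δo = 0 kJ/mol.
Low-spin t2g^5 e_g^0 gives -2.0Δo = -436 kJ/mol, but forming 2 extra pairs costs 2P = 544 kJ/mol, so E(LS) = -436 + 544 = 108 kJ/mol.
E(LS) − E(HS) = 108 − (0) = 108 kJ/mol.

108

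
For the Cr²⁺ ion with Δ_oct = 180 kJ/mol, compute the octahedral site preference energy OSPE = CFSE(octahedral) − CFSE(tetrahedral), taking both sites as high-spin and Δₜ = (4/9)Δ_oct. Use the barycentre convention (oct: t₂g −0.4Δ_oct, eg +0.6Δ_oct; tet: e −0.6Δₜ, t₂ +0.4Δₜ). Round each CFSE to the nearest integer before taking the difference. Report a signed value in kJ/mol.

Group 6 minus oxidation state +2 gives a d⁴ configuration for Cr²⁺.
In an octahedral site d⁴ (HS) is t₂g³ eg¹, giving CFSE(oct) = -0.6Δ_oct = -108 kJ/mol.
Tetrahedral e² t₂² gives -0.4Δₜ = -0.4 × (4/9) × 180 = -32 kJ/mol.
OSPE = CFSE(oct) − CFSE(tet) = -108 − (-32) = -76 kJ/mol.

-76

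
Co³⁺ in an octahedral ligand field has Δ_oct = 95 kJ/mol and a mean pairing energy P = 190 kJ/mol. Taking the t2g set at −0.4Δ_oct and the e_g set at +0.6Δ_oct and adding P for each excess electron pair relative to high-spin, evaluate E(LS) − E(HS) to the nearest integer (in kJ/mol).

190

Co is in group 9, so Co³⁺ is d⁶ (9 − 3 = 6).
In the high-spin limit (t2g^4 e_g^2) the orbital term is -0.4Δ_oct = -38 kJ/mol, with no excess pairing.
For low-spin the configuration is t2g^6 e_g^0: orbital energy -2.4 × 95 = -228 kJ/mol, and 2 additional pairs relative to high-spin add 380 kJ/mol, giving 152 kJ/mol.
The difference is 152 − (-38) = 190 kJ/mol, so high-spin lies lower.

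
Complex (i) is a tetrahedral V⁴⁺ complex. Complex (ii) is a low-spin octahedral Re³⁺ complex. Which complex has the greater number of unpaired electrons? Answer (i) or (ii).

(ii)

(i): V is in group 5, so V⁴⁺ is d¹ (5 − 4 = 1); With tetrahedral geometry the complex is necessarily high-spin; e¹ t₂⁰ → 1 unpaired.
(ii): Group 7 minus oxidation state +3 gives a d⁴ configuration for Re³⁺; t2g^4 e_g^0 → 2 unpaired.
So (ii) has more unpaired electrons.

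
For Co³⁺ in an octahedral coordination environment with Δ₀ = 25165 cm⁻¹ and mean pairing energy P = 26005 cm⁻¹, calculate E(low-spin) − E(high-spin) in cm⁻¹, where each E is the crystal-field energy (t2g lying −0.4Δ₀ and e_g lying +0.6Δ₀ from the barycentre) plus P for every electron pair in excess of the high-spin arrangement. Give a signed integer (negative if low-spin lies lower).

Co³⁺: group 9, so d-count = 9 − 3 = 6.
High-spin: t2g^4 e_g^2, CFSE = -0.4Δ₀ = -10066 cm⁻¹.
Low-spin: t2g^6 e_g^0, orbital CFSE = -2.4Δ₀ = -60396 cm⁻¹; plus 2 excess pairs × P = +52010 cm⁻¹; total -8386 cm⁻¹.
The difference is -8386 − (-10066) = 1680 cm⁻¹, so high-spin lies lower.

1680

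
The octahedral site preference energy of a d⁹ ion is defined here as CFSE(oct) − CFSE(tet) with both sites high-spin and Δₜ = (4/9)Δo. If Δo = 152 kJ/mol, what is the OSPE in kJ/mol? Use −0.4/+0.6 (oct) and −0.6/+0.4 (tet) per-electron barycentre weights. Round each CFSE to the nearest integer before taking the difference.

-64

In an octahedral site d⁹ (HS) is t₂g⁶ eg³, giving CFSE(oct) = -0.6Δo = -91 kJ/mol.
In a tetrahedral site the filling is e⁴ t₂⁵: CFSE(tet) = -0.4Δₜ = -0.4 × (4/9)(152) = -27 kJ/mol.
Subtracting, OSPE = -91 − (-27) = -64 kJ/mol.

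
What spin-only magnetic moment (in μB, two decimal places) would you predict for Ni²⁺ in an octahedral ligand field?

Ni sits in group 10; removing 2 electrons leaves Ni²⁺ with 10 − 2 = 8 d electrons.
Configuration: t2g^6 e_g^2 → 2 unpaired electrons.
μ(spin-only) = √[2(2+2)] = √8 ≈ 2.83 μB.

2.83 μB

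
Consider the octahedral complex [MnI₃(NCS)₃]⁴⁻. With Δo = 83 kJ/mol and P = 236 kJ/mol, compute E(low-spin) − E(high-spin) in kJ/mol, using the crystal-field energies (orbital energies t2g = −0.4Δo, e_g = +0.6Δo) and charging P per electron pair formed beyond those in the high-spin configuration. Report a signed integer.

306

Ligand charges: 3×(-1) from I⁻ and 3×(-1) from NCS⁻ sum to -6; with overall charge -4, Mn is +2.
Mn sits in group 7; removing 2 electrons leaves Mn²⁺ with 7 − 2 = 5 d electrons.
High-spin d⁵ fills as t2g^3 e_g^2 with CFSE 3(−0.4) + 2(+0.6) = 0.0Δo = 0 kJ/mol.
Low-spin t2g^5 e_g^0 gives -2.0Δo = -166 kJ/mol, but forming 2 extra pairs costs 2P = 472 kJ/mol, so E(LS) = -166 + 472 = 306 kJ/mol.
E(LS) − E(HS) = 306 − (0) = 306 kJ/mol.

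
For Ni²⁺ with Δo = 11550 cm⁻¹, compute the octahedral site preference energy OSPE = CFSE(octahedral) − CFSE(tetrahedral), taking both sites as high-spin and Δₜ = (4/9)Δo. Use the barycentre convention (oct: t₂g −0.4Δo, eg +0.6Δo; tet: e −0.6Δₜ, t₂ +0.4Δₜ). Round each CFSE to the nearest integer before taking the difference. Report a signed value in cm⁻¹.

Ni sits in group 10; removing 2 electrons leaves Ni²⁺ with 10 − 2 = 8 d electrons.
Octahedral high-spin t2g^6 e_g^2: CFSE = -1.2 × 11550 = -13860 cm⁻¹.
Tetrahedral: e^4 t2^4, CFSE = 4(−0.6) + 4(+0.4) = -0.8Δₜ = -0.8 × (4/9) × 11550 = -4107 cm⁻¹.
OSPE = CFSE(oct) − CFSE(tet) = -13860 − (-4107) = -9753 cm⁻¹.

-9753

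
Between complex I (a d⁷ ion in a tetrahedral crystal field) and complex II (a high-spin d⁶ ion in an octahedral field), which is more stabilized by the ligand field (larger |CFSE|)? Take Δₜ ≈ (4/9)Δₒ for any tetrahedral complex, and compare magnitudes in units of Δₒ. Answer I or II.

I: Tetrahedral splitting is small, so the complex is high-spin; e^4 t2^3, CFSE = -1.2Δₜ ≈ -0.53Δₒ.
II: t2g^4 e_g^2, CFSE = -0.4Δₒ.
So I has the larger |CFSE|.

I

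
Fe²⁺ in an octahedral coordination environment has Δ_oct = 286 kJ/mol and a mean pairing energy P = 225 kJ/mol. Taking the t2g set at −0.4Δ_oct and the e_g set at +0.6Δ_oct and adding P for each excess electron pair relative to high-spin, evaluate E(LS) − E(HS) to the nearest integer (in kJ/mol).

-122

Fe is in group 8, so Fe²⁺ is d⁶ (8 − 2 = 6).
High-spin: t2g^4 e_g^2, CFSE = -0.4Δ_oct = -114 kJ/mol.
For low-spin the configuration is t2g^6 e_g^0: orbital energy -2.4 × 286 = -686 kJ/mol, and 2 additional pairs relative to high-spin add 450 kJ/mol, giving -236 kJ/mol.
Thus E(LS) − E(HS) = -122 kJ/mol.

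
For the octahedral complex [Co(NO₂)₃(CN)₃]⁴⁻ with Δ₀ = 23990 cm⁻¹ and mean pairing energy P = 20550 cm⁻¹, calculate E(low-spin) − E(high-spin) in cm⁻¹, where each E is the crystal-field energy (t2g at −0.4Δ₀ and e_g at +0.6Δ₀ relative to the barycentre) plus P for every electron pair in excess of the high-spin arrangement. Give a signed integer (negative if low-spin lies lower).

-3440

Ligand charges: 3×(-1) from NO₂⁻ and 3×(-1) from CN⁻ sum to -6; with overall charge -4, Co is +2.
Group 9 minus oxidation state +2 gives a d⁷ configuration for Co²⁺.
High-spin d⁷ fills as t2g^5 e_g^2 with CFSE 5(−0.4) + 2(+0.6) = -0.8Δ₀ = -19192 cm⁻¹.
Low-spin t2g^6 e_g^1 gives -1.8Δ₀ = -43182 cm⁻¹, but forming 1 extra pair costs 1P = 20550 cm⁻¹, so E(LS) = -43182 + 20550 = -22632 cm⁻¹.
Thus E(LS) − E(HS) = -3440 cm⁻¹.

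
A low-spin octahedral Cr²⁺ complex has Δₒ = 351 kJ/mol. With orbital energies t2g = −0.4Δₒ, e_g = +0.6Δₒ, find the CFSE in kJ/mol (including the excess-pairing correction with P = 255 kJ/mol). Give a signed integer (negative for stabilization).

Cr is in group 6, so Cr²⁺ is d⁴ (6 − 2 = 4).
The d⁴ electrons fill as t2g^4 e_g^0.
Orbital CFSE = 4(-0.4) + 0(0.6) = -1.6Δₒ = -1.6 × 351 = -562 kJ/mol.
Pairing penalty: 1 pair vs 0 in the high-spin reference → 1 extra × P = 255 kJ/mol.
Combining: -562 + 255 = -307 kJ/mol.

-307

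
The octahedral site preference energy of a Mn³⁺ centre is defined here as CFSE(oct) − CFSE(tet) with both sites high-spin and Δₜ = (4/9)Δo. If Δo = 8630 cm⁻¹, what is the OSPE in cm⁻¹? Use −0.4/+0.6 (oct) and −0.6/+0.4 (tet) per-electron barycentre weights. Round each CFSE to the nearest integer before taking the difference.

Mn is in group 7, so Mn³⁺ is d⁴ (7 − 3 = 4).
Octahedral high-spin t2g^3 e_g^1: CFSE = -0.6 × 8630 = -5178 cm⁻¹.
In a tetrahedral site the filling is e^2 t2^2: CFSE(tet) = -0.4Δₜ = -0.4 × (4/9)(8630) = -1534 cm⁻¹.
Subtracting, OSPE = -5178 − (-1534) = -3644 cm⁻¹.

-3644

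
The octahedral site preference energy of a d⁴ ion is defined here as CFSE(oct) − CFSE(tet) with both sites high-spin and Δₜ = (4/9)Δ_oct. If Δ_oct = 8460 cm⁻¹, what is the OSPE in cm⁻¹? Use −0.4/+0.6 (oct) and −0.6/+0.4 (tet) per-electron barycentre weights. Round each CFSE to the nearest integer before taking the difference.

-3572

Octahedral (high-spin): t₂g³ eg¹, CFSE = 3(−0.4) + 1(+0.6) = -0.6Δ_oct = -0.6 × 8460 = -5076 cm⁻¹.
In a tetrahedral site the filling is e² t₂²: CFSE(tet) = -0.4Δₜ = -0.4 × (4/9)(8460) = -1504 cm⁻¹.
OSPE = -5076 − (-1504) = -3572 cm⁻¹.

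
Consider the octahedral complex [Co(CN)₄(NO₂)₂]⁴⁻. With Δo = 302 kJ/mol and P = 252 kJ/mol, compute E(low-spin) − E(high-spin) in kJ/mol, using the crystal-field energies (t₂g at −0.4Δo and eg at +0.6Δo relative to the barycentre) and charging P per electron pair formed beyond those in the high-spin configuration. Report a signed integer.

-50

Ligand charges: 4×(-1) from CN⁻ and 2×(-1) from NO₂⁻ sum to -6; with overall charge -4, Co is +2.
Co sits in group 9; removing 2 electrons leaves Co²⁺ with 9 − 2 = 7 d electrons.
In the high-spin limit (t₂g⁵ eg²) the orbital term is -0.8Δo = -242 kJ/mol, with no excess pairing.
For low-spin the configuration is t₂g⁶ eg¹: orbital energy -1.8 × 302 = -544 kJ/mol, and 1 additional pair relative to high-spin adds 252 kJ/mol, giving -292 kJ/mol.
Thus E(LS) − E(HS) = -50 kJ/mol.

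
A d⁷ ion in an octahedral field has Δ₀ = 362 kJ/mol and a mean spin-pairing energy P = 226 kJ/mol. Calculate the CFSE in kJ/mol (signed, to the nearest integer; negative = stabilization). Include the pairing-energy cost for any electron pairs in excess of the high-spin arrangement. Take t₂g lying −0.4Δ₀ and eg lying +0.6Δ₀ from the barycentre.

-426

With Δ₀ > P the complex is low-spin.
That gives t₂g⁶ eg¹.
Orbital CFSE = -1.8Δ₀ = -1.8 × 362 = -652 kJ/mol.
Excess pairs vs high-spin: 3 − 2 = 1; pairing cost = +226 kJ/mol.
Net CFSE = -652 + 226 = -426 kJ/mol.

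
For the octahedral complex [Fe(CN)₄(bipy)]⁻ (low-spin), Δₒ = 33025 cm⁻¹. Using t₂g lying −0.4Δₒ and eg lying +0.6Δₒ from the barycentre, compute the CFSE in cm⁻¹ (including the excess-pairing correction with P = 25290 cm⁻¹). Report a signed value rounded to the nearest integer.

-15470

Ligand charges: 4×(-1) from CN⁻ and 1×(+0) from bipy sum to -4; with overall charge -1, Fe is +3.
Fe is in group 8, so Fe³⁺ is d⁵ (8 − 3 = 5).
The d⁵ electrons fill as t₂g⁵ eg⁰.
The orbital stabilization is -2.0Δₒ = -2.0 × 33025 = -66050 cm⁻¹.
Relative to high-spin t₂g³ eg² (0 paired), the low-spin configuration has 2 additional pairs, contributing +2 × 25290 = +50580 cm⁻¹.
Combining: -66050 + 50580 = -15470 cm⁻¹.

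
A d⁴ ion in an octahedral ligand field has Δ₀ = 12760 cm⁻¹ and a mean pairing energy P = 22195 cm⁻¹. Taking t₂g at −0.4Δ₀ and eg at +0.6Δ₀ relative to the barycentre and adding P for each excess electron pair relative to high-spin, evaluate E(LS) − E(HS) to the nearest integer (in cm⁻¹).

High-spin d⁴ fills as t₂g³ eg¹ with CFSE 3(−0.4) + 1(+0.6) = -0.6Δ₀ = -7656 cm⁻¹.
Low-spin: t₂g⁴ eg⁰, orbital CFSE = -1.6Δ₀ = -20416 cm⁻¹; plus 1 excess pair × P = +22195 cm⁻¹; total 1779 cm⁻¹.
Thus E(LS) − E(HS) = 9435 cm⁻¹.

9435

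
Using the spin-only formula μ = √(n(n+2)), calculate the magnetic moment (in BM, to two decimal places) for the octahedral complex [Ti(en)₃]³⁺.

1.73 BM

en is neutral, so the +3 overall charge sits on Ti: oxidation state +3.
Ti is in group 4, so Ti³⁺ is d¹ (4 − 3 = 1).
Configuration: t₂g¹ eg⁰ → 1 unpaired electron.
μ(spin-only) = √[1(1+2)] = √3 ≈ 1.73 BM.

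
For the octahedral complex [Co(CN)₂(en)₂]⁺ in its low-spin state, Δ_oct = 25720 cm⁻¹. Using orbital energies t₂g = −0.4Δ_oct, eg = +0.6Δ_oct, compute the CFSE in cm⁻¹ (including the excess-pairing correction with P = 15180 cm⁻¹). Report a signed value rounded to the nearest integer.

-31368

Ligand charges: 2×(-1) from CN⁻ and 2×(+0) from en sum to -2; with overall charge +1, Co is +3.
Group 9 minus oxidation state +3 gives a d⁶ configuration for Co³⁺.
Configuration: t₂g⁶ eg⁰.
Orbital CFSE = 6(-0.4) + 0(0.6) = -2.4Δ_oct = -2.4 × 25720 = -61728 cm⁻¹.
High-spin d⁶ would be t₂g⁴ eg² with 1 pair; low-spin has 3, so 2 excess pairs cost +2P = +30360 cm⁻¹.
Net CFSE = -61728 + 30360 = -31368 cm⁻¹.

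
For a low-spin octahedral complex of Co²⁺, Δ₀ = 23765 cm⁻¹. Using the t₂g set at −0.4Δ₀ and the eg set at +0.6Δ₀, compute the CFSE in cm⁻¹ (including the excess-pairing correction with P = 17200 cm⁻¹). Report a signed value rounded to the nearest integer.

-25577

Group 9 minus oxidation state +2 gives a d⁷ configuration for Co²⁺.
The d⁷ electrons fill as t₂g⁶ eg¹.
The orbital stabilization is -1.8Δ₀ = -1.8 × 23765 = -42777 cm⁻¹.
Pairing penalty: 3 pairs vs 2 in the high-spin reference → 1 extra × P = 17200 cm⁻¹.
Combining: -42777 + 17200 = -25577 cm⁻¹.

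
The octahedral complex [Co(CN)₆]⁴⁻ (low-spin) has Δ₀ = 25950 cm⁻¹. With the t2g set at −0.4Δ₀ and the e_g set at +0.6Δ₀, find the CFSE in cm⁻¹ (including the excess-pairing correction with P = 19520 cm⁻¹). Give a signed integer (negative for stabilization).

Each CN⁻ contributes -1; 6 × (-1) = -6. With overall charge -4, Co is in the +2 oxidation state.
Group 9 minus oxidation state +2 gives a d⁷ configuration for Co²⁺.
The d⁷ electrons fill as t2g^6 e_g^1.
Orbital CFSE = 6(-0.4) + 1(0.6) = -1.8Δ₀ = -1.8 × 25950 = -46710 cm⁻¹.
High-spin d⁷ would be t2g^5 e_g^2 with 2 pairs; low-spin has 3, so 1 excess pair costs +1P = +19520 cm⁻¹.
Net CFSE = -46710 + 19520 = -27190 cm⁻¹.

-27190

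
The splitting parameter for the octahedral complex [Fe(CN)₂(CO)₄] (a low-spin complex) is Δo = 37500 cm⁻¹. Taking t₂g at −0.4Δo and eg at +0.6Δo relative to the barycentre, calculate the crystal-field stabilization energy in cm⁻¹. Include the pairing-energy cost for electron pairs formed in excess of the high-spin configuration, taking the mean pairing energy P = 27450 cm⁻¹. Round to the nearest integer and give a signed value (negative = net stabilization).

-35100

Ligand charges: 2×(-1) from CN⁻ and 4×(+0) from CO sum to -2; with overall charge +0, Fe is +2.
Fe is in group 8, so Fe²⁺ is d⁶ (8 − 2 = 6).
The d⁶ electrons fill as t₂g⁶ eg⁰.
Orbital CFSE = 6(-0.4) + 0(0.6) = -2.4Δo = -2.4 × 37500 = -90000 cm⁻¹.
Pairing penalty: 3 pairs vs 1 in the high-spin reference → 2 extra × P = 54900 cm⁻¹.
Combining: -90000 + 54900 = -35100 cm⁻¹.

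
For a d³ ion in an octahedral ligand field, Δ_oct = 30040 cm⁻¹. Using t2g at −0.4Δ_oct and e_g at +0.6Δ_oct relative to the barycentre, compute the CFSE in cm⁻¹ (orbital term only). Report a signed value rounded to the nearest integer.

Configuration: t2g^3 e_g^0.
The orbital stabilization is -1.2Δ_oct = -1.2 × 30040 = -36048 cm⁻¹.

-36048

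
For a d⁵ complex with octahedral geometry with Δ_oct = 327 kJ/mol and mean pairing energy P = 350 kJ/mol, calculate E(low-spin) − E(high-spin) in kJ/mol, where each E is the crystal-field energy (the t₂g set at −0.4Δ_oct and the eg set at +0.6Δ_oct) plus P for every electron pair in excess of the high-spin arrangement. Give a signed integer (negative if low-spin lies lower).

In the high-spin limit (t₂g³ eg²) the orbital term is 0.0Δ_oct = 0 kJ/mol, with no excess pairing.
Low-spin: t₂g⁵ eg⁰, orbital CFSE = -2.0Δ_oct = -654 kJ/mol; plus 2 excess pairs × P = +700 kJ/mol; total 46 kJ/mol.
Thus E(LS) − E(HS) = 46 kJ/mol.

46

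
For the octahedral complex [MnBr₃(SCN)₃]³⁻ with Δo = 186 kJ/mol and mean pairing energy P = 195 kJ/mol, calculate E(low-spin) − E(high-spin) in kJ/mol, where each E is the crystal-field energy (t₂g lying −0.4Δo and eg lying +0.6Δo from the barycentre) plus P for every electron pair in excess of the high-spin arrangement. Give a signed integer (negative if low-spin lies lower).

9

Ligand charges: 3×(-1) from Br⁻ and 3×(-1) from SCN⁻ sum to -6; with overall charge -3, Mn is +3.
Mn³⁺: group 7, so d-count = 7 − 3 = 4.
High-spin d⁴ fills as t₂g³ eg¹ with CFSE 3(−0.4) + 1(+0.6) = -0.6Δo = -112 kJ/mol.
Low-spin: t₂g⁴ eg⁰, orbital CFSE = -1.6Δo = -298 kJ/mol; plus 1 excess pair × P = +195 kJ/mol; total -103 kJ/mol.
The difference is -103 − (-112) = 9 kJ/mol, so high-spin lies lower.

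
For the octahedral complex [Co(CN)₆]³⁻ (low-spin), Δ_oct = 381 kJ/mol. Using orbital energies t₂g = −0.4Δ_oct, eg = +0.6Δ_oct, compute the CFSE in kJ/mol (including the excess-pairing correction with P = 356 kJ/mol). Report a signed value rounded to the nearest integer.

Each CN⁻ contributes -1; 6 × (-1) = -6. With overall charge -3, Co is in the +3 oxidation state.
Co³⁺: group 9, so d-count = 9 − 3 = 6.
Configuration: t₂g⁶ eg⁰.
CFSE(orbital) = 6×(-0.4Δ_oct) + 0×(0.6Δ_oct) = -2.4Δ_oct; with Δ_oct = 381 kJ/mol that is -914 kJ/mol.
High-spin d⁶ would be t₂g⁴ eg² with 1 pair; low-spin has 3, so 2 excess pairs cost +2P = +712 kJ/mol.
Net CFSE = -914 + 712 = -202 kJ/mol.

-202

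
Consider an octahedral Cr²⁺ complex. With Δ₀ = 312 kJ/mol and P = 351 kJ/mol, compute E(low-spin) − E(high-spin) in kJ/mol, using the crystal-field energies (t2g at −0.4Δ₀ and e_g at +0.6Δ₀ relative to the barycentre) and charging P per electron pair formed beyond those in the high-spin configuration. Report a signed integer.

Cr is in group 6, so Cr²⁺ is d⁴ (6 − 2 = 4).
In the high-spin limit (t2g^3 e_g^1) the orbital term is -0.6Δ₀ = -187 kJ/mol, with no excess pairing.
Low-spin: t2g^4 e_g^0, orbital CFSE = -1.6Δ₀ = -499 kJ/mol; plus 1 excess pair × P = +351 kJ/mol; total -148 kJ/mol.
E(LS) − E(HS) = -148 − (-187) = 39 kJ/mol.

39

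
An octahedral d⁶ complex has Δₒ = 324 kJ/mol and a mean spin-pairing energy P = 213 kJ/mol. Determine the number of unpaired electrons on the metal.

Δₒ > P, so pairing is preferred: the ground state is low-spin.
Filling d⁶ accordingly: t₂g⁶ eg⁰.
Unpaired electrons: 0.

0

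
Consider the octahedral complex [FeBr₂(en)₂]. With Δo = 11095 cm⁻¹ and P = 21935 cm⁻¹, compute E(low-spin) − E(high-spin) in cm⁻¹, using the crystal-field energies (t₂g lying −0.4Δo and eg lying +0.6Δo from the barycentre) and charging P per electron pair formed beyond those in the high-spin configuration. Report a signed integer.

Ligand charges: 2×(-1) from Br⁻ and 2×(+0) from en sum to -2; with overall charge +0, Fe is +2.
Fe is in group 8, so Fe²⁺ is d⁶ (8 − 2 = 6).
High-spin: t₂g⁴ eg², CFSE = -0.4Δo = -4438 cm⁻¹.
Low-spin t₂g⁶ eg⁰ gives -2.4Δo = -26628 cm⁻¹, but forming 2 extra pairs costs 2P = 43870 cm⁻¹, so E(LS) = -26628 + 43870 = 17242 cm⁻¹.
E(LS) − E(HS) = 17242 − (-4438) = 21680 cm⁻¹.

21680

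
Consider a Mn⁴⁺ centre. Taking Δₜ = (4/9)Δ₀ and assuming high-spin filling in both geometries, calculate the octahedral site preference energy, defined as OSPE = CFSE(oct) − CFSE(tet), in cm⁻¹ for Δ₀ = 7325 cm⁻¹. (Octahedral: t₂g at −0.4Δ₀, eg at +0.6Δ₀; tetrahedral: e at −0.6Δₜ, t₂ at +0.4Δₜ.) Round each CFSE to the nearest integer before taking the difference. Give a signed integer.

-6186

Mn⁴⁺: group 7, so d-count = 7 − 4 = 3.
Octahedral high-spin t2g^3 e_g^0: CFSE = -1.2 × 7325 = -8790 cm⁻¹.
In a tetrahedral site the filling is e^2 t2^1: CFSE(tet) = -0.8Δₜ = -0.8 × (4/9)(7325) = -2604 cm⁻¹.
OSPE = CFSE(oct) − CFSE(tet) = -8790 − (-2604) = -6186 cm⁻¹.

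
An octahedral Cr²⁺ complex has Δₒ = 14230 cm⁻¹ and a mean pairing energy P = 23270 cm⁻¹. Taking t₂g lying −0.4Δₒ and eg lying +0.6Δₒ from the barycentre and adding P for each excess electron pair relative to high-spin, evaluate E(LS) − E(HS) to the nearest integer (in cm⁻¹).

Cr sits in group 6; removing 2 electrons leaves Cr²⁺ with 6 − 2 = 4 d electrons.
In the high-spin limit (t₂g³ eg¹) the orbital term is -0.6Δₒ = -8538 cm⁻¹, with no excess pairing.
Low-spin: t₂g⁴ eg⁰, orbital CFSE = -1.6Δₒ = -22768 cm⁻¹; plus 1 excess pair × P = +23270 cm⁻¹; total 502 cm⁻¹.
E(LS) − E(HS) = 502 − (-8538) = 9040 cm⁻¹.

9040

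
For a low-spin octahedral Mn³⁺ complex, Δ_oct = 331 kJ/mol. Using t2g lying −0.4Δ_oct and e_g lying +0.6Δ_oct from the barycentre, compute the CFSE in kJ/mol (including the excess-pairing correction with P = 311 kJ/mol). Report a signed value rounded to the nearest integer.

-219

Mn³⁺: group 7, so d-count = 7 − 3 = 4.
Configuration: t2g^4 e_g^0.
The orbital stabilization is -1.6Δ_oct = -1.6 × 331 = -530 kJ/mol.
High-spin d⁴ would be t2g^3 e_g^1 with 0 pairs; low-spin has 1, so 1 excess pair costs +1P = +311 kJ/mol.
Overall CFSE = -530 + 311 = -219 kJ/mol.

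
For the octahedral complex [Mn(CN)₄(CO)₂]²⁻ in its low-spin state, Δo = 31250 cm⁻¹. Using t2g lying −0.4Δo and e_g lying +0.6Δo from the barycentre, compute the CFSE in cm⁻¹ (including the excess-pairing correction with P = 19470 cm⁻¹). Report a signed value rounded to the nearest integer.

Ligand charges: 4×(-1) from CN⁻ and 2×(+0) from CO sum to -4; with overall charge -2, Mn is +2.
Mn sits in group 7; removing 2 electrons leaves Mn²⁺ with 7 − 2 = 5 d electrons.
Configuration: t2g^5 e_g^0.
CFSE(orbital) = 5×(-0.4Δo) + 0×(0.6Δo) = -2.0Δo; with Δo = 31250 cm⁻¹ that is -62500 cm⁻¹.
Pairing penalty: 2 pairs vs 0 in the high-spin reference → 2 extra × P = 38940 cm⁻¹.
Net CFSE = -62500 + 38940 = -23560 cm⁻¹.

-23560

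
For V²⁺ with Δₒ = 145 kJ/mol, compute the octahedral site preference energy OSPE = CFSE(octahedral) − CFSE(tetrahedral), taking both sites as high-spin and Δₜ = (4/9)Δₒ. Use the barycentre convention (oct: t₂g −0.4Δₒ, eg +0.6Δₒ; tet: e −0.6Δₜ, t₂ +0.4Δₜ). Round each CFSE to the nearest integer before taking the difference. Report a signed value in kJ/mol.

-122

V sits in group 5; removing 2 electrons leaves V²⁺ with 5 − 2 = 3 d electrons.
Octahedral high-spin t₂g³ eg⁰: CFSE = -1.2 × 145 = -174 kJ/mol.
In a tetrahedral site the filling is e² t₂¹: CFSE(tet) = -0.8Δₜ = -0.8 × (4/9)(145) = -52 kJ/mol.
OSPE = CFSE(oct) − CFSE(tet) = -174 − (-52) = -122 kJ/mol.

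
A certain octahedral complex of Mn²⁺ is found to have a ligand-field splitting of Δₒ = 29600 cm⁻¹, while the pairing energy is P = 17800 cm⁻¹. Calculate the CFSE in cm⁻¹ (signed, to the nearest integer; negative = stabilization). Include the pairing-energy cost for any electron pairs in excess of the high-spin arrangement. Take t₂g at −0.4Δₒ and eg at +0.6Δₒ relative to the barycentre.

Mn²⁺: group 7, so d-count = 7 − 2 = 5.
With Δₒ > P the complex is low-spin.
Configuration: t₂g⁵ eg⁰.
Orbital CFSE = -2.0Δₒ = -2.0 × 29600 = -59200 cm⁻¹.
Excess pairs vs high-spin: 2 − 0 = 2; pairing cost = +35600 cm⁻¹.
Net CFSE = -59200 + 35600 = -23600 cm⁻¹.

-23600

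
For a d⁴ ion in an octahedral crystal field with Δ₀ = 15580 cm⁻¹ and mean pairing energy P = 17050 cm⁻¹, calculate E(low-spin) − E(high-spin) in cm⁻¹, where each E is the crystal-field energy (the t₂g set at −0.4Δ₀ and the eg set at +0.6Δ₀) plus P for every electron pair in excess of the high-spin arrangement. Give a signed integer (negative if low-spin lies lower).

High-spin: t₂g³ eg¹, CFSE = -0.6Δ₀ = -9348 cm⁻¹.
Low-spin: t₂g⁴ eg⁰, orbital CFSE = -1.6Δ₀ = -24928 cm⁻¹; plus 1 excess pair × P = +17050 cm⁻¹; total -7878 cm⁻¹.
E(LS) − E(HS) = -7878 − (-9348) = 1470 cm⁻¹.

1470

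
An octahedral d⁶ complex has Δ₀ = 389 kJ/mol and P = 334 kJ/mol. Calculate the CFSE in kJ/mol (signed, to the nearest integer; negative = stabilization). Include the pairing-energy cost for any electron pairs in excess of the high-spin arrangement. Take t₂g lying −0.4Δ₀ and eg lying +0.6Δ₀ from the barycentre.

Δ₀ > P, so pairing is preferred: the ground state is low-spin.
Configuration: t₂g⁶ eg⁰.
Orbital CFSE = -2.4Δ₀ = -2.4 × 389 = -934 kJ/mol.
Excess pairs vs high-spin: 3 − 1 = 2; pairing cost = +668 kJ/mol.
Net CFSE = -934 + 668 = -266 kJ/mol.

-266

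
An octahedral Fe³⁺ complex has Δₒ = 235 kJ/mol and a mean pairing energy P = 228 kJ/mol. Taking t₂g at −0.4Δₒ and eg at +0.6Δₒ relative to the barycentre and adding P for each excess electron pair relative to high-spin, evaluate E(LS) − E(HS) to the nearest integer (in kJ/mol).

Group 8 minus oxidation state +3 gives a d⁵ configuration for Fe³⁺.
High-spin d⁵ fills as t₂g³ eg² with CFSE 3(−0.4) + 2(+0.6) = 0.0Δₒ = 0 kJ/mol.
Low-spin: t₂g⁵ eg⁰, orbital CFSE = -2.0Δₒ = -470 kJ/mol; plus 2 excess pairs × P = +456 kJ/mol; total -14 kJ/mol.
Thus E(LS) − E(HS) = -14 kJ/mol.

-14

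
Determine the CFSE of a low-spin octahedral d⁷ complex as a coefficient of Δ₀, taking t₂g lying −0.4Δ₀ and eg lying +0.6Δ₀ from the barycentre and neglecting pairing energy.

Configuration: t₂g⁶ eg¹.
CFSE = 6(-0.4Δ₀) + 1(0.6Δ₀) = -2.4Δ₀ + 0.6Δ₀ = -1.8Δ₀.

-1.8 Δ₀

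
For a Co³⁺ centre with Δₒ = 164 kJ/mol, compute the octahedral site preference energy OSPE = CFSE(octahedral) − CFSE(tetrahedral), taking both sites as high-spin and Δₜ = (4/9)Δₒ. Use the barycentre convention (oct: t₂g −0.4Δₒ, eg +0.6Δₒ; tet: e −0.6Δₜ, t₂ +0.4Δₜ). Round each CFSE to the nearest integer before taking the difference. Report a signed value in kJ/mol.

-22

Co is in group 9, so Co³⁺ is d⁶ (9 − 3 = 6).
In an octahedral site d⁶ (HS) is t2g^4 e_g^2, giving CFSE(oct) = -0.4Δₒ = -66 kJ/mol.
Tetrahedral e^3 t2^3 gives -0.6Δₜ = -0.6 × (4/9) × 164 = -44 kJ/mol.
OSPE = -66 − (-44) = -22 kJ/mol.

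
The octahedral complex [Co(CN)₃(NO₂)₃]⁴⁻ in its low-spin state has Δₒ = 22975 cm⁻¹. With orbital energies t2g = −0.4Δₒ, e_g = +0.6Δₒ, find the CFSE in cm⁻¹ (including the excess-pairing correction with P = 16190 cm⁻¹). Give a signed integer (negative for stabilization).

Ligand charges: 3×(-1) from CN⁻ and 3×(-1) from NO₂⁻ sum to -6; with overall charge -4, Co is +2.
Group 9 minus oxidation state +2 gives a d⁷ configuration for Co²⁺.
The d⁷ electrons fill as t2g^6 e_g^1.
CFSE(orbital) = 6×(-0.4Δₒ) + 1×(0.6Δₒ) = -1.8Δₒ; with Δₒ = 22975 cm⁻¹ that is -41355 cm⁻¹.
Relative to high-spin t2g^5 e_g^2 (2 paired), the low-spin configuration has 1 additional pair, contributing +1 × 16190 = +16190 cm⁻¹.
Combining: -41355 + 16190 = -25165 cm⁻¹.

-25165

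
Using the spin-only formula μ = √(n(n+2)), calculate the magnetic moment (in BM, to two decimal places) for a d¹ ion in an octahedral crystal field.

1.73 BM

Configuration: t2g^1 e_g^0 → 1 unpaired electron.
μ(spin-only) = √[1(1+2)] = √3 ≈ 1.73 BM.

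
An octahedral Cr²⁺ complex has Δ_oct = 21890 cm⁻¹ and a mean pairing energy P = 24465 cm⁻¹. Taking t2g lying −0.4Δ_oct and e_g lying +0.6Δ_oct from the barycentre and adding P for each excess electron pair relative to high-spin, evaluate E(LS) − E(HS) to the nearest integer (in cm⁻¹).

Group 6 minus oxidation state +2 gives a d⁴ configuration for Cr²⁺.
High-spin: t2g^3 e_g^1, CFSE = -0.6Δ_oct = -13134 cm⁻¹.
Low-spin t2g^4 e_g^0 gives -1.6Δ_oct = -35024 cm⁻¹, but forming 1 extra pair costs 1P = 24465 cm⁻¹, so E(LS) = -35024 + 24465 = -10559 cm⁻¹.
E(LS) − E(HS) = -10559 − (-13134) = 2575 cm⁻¹.

2575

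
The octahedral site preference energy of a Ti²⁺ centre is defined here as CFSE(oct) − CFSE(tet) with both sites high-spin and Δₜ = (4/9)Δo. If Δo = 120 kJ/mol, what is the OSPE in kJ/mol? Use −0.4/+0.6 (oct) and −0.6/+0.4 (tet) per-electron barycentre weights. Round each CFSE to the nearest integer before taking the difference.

-32

Ti²⁺: group 4, so d-count = 4 − 2 = 2.
In an octahedral site d² (HS) is t₂g² eg⁰, giving CFSE(oct) = -0.8Δo = -96 kJ/mol.
Tetrahedral: e² t₂⁰, CFSE = 2(−0.6) + 0(+0.4) = -1.2Δₜ = -1.2 × (4/9) × 120 = -64 kJ/mol.
OSPE = CFSE(oct) − CFSE(tet) = -96 − (-64) = -32 kJ/mol.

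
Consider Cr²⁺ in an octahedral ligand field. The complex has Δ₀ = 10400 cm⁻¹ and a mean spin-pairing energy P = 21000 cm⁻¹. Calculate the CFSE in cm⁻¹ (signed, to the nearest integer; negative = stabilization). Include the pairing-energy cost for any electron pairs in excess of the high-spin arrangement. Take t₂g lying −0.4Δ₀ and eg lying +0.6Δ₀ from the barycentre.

Group 6 minus oxidation state +2 gives a d⁴ configuration for Cr²⁺.
Here Δ₀ < P (10400 < 21000), so the high-spin state is favoured.
That gives t₂g³ eg¹.
Orbital CFSE = -0.6Δ₀ = -0.6 × 10400 = -6240 cm⁻¹.
High-spin has no excess pairs, so no pairing correction applies.

-6240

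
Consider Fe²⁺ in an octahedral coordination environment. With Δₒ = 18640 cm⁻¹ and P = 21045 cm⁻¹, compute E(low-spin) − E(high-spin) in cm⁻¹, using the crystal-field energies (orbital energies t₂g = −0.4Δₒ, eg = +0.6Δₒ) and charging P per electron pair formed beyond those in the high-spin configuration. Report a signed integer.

4810

Group 8 minus oxidation state +2 gives a d⁶ configuration for Fe²⁺.
In the high-spin limit (t₂g⁴ eg²) the orbital term is -0.4Δₒ = -7456 cm⁻¹, with no excess pairing.
Low-spin: t₂g⁶ eg⁰, orbital CFSE = -2.4Δₒ = -44736 cm⁻¹; plus 2 excess pairs × P = +42090 cm⁻¹; total -2646 cm⁻¹.
E(LS) − E(HS) = -2646 − (-7456) = 4810 cm⁻¹.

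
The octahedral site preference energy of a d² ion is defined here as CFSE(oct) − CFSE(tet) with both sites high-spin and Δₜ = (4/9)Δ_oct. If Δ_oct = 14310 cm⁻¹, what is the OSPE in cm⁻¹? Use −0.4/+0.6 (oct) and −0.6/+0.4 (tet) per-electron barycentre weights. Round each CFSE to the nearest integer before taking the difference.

-3816

In an octahedral site d² (HS) is t2g^2 e_g^0, giving CFSE(oct) = -0.8Δ_oct = -11448 cm⁻¹.
In a tetrahedral site the filling is e^2 t2^0: CFSE(tet) = -1.2Δₜ = -1.2 × (4/9)(14310) = -7632 cm⁻¹.
OSPE = CFSE(oct) − CFSE(tet) = -11448 − (-7632) = -3816 cm⁻¹.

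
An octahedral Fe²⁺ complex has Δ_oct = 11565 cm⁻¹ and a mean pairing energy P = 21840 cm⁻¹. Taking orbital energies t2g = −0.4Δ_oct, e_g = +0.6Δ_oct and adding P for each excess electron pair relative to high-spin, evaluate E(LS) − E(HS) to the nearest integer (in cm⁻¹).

Group 8 minus oxidation state +2 gives a d⁶ configuration for Fe²⁺.
High-spin: t2g^4 e_g^2, CFSE = -0.4Δ_oct = -4626 cm⁻¹.
For low-spin the configuration is t2g^6 e_g^0: orbital energy -2.4 × 11565 = -27756 cm⁻¹, and 2 additional pairs relative to high-spin add 43680 cm⁻¹, giving 15924 cm⁻¹.
The difference is 15924 − (-4626) = 20550 cm⁻¹, so high-spin lies lower.

20550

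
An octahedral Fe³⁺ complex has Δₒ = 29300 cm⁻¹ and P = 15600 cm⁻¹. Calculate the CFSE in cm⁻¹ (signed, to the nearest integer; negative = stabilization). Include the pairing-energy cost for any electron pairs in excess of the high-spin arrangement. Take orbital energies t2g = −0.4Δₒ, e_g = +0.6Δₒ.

Fe is in group 8, so Fe³⁺ is d⁵ (8 − 3 = 5).
Since Δₒ = 29300 cm⁻¹ > P = 15600 cm⁻¹, the complex adopts the low-spin configuration.
That gives t2g^5 e_g^0.
Orbital CFSE = -2.0Δₒ = -2.0 × 29300 = -58600 cm⁻¹.
Excess pairs vs high-spin: 2 − 0 = 2; pairing cost = +31200 cm⁻¹.
Net CFSE = -58600 + 31200 = -27400 cm⁻¹.

-27400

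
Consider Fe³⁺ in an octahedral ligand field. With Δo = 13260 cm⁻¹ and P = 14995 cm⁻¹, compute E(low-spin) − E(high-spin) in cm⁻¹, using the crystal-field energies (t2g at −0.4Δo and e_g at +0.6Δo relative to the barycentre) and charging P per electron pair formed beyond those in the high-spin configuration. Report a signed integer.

Group 8 minus oxidation state +3 gives a d⁵ configuration for Fe³⁺.
In the high-spin limit (t2g^3 e_g^2) the orbital term is 0.0Δo = 0 cm⁻¹, with no excess pairing.
For low-spin the configuration is t2g^5 e_g^0: orbital energy -2.0 × 13260 = -26520 cm⁻¹, and 2 additional pairs relative to high-spin add 29990 cm⁻¹, giving 3470 cm⁻¹.
Thus E(LS) − E(HS) = 3470 cm⁻¹.

3470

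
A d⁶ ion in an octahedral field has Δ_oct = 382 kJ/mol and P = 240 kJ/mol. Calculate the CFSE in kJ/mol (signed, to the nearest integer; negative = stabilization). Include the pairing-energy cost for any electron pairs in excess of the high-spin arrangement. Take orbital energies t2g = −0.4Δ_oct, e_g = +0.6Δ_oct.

With Δ_oct > P the complex is low-spin.
That gives t2g^6 e_g^0.
Orbital CFSE = -2.4Δ_oct = -2.4 × 382 = -917 kJ/mol.
Excess pairs vs high-spin: 3 − 1 = 2; pairing cost = +480 kJ/mol.
Net CFSE = -917 + 480 = -437 kJ/mol.

-437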